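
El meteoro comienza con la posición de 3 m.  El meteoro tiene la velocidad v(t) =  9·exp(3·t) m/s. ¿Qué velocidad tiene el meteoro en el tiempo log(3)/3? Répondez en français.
De l'équation de la vitesse v(t) = 9·exp(3·t), nous substituons t = log(3)/3 pour obtenir v = 27.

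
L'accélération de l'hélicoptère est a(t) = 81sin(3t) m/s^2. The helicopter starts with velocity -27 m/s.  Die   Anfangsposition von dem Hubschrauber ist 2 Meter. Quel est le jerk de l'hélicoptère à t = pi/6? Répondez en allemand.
Um dies zu lösen, müssen wir 1 Ableitung unserer Gleichung für die Beschleunigung a(t) = 81·sin(3·t) nehmen. Die Ableitung von der Beschleunigung ergibt den Ruck: j(t) = 243·cos(3·t). Mit j(t) = 243·cos(3·t) und Einsetzen von t = pi/6, finden wir j = 0.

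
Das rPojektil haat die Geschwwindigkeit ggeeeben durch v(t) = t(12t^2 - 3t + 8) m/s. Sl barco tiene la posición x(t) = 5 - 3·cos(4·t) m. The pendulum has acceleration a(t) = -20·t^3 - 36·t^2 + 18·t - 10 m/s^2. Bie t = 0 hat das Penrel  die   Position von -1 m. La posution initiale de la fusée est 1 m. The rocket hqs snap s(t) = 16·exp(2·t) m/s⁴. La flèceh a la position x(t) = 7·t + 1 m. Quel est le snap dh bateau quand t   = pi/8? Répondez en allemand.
Wir müssen unsere Gleichung für die Position x(t) = 5 - 3·cos(4·t) 4-mal ableiten. Durch Ableiten von der Position erhalten wir die Geschwindigkeit: v(t) = 12·sin(4·t). Mit d/dt von v(t) finden wir a(t) = 48·cos(4·t). Die Ableitung von der Beschleunigung ergibt den Ruck: j(t) = -192·sin(4·t). Die Ableitung von dem Ruck ergibt den Snap: s(t) = -768·cos(4·t). Wir haben den Snap s(t) = -768·cos(4·t). Durch Einsetzen von t = pi/8: s(pi/8) = 0.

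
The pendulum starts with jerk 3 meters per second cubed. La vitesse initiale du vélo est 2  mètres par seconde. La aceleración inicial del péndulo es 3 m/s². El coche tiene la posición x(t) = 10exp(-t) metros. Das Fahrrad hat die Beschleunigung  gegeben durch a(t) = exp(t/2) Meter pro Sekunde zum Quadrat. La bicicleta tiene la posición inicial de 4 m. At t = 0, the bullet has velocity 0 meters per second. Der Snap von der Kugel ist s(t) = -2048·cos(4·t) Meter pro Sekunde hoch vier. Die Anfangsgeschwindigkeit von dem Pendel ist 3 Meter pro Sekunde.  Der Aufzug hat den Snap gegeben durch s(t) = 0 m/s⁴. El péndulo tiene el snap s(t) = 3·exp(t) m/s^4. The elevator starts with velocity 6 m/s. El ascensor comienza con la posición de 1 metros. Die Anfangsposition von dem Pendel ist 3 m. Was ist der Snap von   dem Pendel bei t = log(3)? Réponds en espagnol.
De la ecuación del snap s(t) = 3·exp(t), sustituimos t = log(3) para obtener s = 9.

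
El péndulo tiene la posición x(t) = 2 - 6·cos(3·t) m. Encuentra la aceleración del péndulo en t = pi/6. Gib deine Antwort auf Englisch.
To solve this, we need to take 2 derivatives of our position equation x(t) = 2 - 6·cos(3·t). Differentiating position, we get velocity: v(t) = 18·sin(3·t). The derivative of velocity gives acceleration: a(t) = 54·cos(3·t). Using a(t) = 54·cos(3·t) and substituting t = pi/6, we find a = 0.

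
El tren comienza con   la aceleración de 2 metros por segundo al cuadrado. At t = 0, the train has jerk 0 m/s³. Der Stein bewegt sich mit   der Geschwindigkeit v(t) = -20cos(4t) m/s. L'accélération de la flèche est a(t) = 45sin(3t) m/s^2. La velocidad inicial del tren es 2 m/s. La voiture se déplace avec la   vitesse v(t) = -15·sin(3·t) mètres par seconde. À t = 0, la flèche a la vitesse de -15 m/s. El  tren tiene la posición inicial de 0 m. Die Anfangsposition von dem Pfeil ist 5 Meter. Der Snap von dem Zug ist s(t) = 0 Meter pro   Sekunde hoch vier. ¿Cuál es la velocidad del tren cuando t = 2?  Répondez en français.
Nous devons trouver la primitive de notre équation du snap s(t) = 0 3 fois. La primitive du snap est le jerk. En utilisant j(0) = 0, nous obtenons j(t) = 0. L'intégrale du jerk, avec a(0) = 2, donne l'accélération: a(t) = 2. En intégrant l'accélération et en utilisant la condition initiale v(0) = 2, nous obtenons v(t) = 2·t + 2. Nous avons la vitesse v(t) = 2·t + 2. En substituant t = 2: v(2) = 6.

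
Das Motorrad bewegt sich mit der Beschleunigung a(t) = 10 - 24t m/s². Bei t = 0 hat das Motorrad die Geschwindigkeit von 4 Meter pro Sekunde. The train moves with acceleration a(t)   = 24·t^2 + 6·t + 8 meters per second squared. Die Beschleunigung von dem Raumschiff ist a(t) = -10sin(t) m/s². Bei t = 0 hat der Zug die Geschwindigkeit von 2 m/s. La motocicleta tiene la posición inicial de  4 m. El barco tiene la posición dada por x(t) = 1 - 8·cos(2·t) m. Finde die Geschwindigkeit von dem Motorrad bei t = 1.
Um dies zu lösen, müssen wir 1 Stammfunktion unserer Gleichung für die Beschleunigung a(t) = 10 - 24·t finden. Mit ∫a(t)dt und Anwendung von v(0) = 4, finden wir v(t) = -12·t^2 + 10·t + 4. Mit v(t) = -12·t^2 + 10·t + 4 und Einsetzen von t = 1, finden wir v = 2.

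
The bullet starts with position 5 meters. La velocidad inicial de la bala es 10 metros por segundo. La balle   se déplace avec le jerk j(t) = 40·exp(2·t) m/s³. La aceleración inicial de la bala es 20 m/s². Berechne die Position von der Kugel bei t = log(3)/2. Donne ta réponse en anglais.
We need to integrate our jerk equation j(t) = 40·exp(2·t) 3 times. Integrating jerk and using the initial condition a(0) = 20, we get a(t) = 20·exp(2·t). The integral of acceleration is velocity. Using v(0) = 10, we get v(t) = 10·exp(2·t). Taking ∫v(t)dt and applying x(0) = 5, we find x(t) = 5·exp(2·t). From the given position equation x(t) = 5·exp(2·t), we substitute t = log(3)/2 to get x = 15.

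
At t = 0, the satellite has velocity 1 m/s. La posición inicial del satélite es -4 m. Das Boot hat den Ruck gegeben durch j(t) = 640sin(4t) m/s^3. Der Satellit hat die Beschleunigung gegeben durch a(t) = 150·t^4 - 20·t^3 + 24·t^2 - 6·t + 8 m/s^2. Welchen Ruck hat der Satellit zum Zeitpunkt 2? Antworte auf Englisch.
To solve this, we need to take 1 derivative of our acceleration equation a(t) = 150·t^4 - 20·t^3 + 24·t^2 - 6·t + 8. Differentiating acceleration, we get jerk: j(t) = 600·t^3 - 60·t^2 + 48·t - 6. We have jerk j(t) = 600·t^3 - 60·t^2 + 48·t - 6. Substituting t = 2: j(2) = 4650.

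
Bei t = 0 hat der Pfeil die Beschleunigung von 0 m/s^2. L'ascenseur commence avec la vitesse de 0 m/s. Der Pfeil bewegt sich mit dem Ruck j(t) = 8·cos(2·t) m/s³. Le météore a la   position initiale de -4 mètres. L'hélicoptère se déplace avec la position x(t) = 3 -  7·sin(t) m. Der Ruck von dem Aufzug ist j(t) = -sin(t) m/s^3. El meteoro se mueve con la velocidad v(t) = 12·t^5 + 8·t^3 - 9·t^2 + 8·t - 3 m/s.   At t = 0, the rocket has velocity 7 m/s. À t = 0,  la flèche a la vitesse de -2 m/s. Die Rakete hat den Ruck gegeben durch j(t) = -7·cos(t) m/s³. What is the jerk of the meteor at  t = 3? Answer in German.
Ausgehend von der Geschwindigkeit v(t) = 12·t^5 + 8·t^3 - 9·t^2 + 8·t - 3, nehmen wir 2 Ableitungen. Durch Ableiten von der Geschwindigkeit erhalten wir die Beschleunigung: a(t) = 60·t^4 + 24·t^2 - 18·t + 8. Die Ableitung von der Beschleunigung ergibt den Ruck: j(t) = 240·t^3 + 48·t - 18. Aus der Gleichung für den Ruck j(t) = 240·t^3 + 48·t - 18, setzen wir t = 3 ein und erhalten j = 6606.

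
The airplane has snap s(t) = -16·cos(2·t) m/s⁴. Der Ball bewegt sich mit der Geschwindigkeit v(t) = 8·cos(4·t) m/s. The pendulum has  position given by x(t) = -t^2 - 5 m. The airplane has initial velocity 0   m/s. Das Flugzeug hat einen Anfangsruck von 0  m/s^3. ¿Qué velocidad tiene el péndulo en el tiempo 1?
Debemos derivar nuestra ecuación de la posición x(t) = -t^2 - 5 1 vez. La derivada de la posición da la velocidad: v(t) = -2·t. De la ecuación de la velocidad v(t) = -2·t, sustituimos t = 1 para obtener v = -2.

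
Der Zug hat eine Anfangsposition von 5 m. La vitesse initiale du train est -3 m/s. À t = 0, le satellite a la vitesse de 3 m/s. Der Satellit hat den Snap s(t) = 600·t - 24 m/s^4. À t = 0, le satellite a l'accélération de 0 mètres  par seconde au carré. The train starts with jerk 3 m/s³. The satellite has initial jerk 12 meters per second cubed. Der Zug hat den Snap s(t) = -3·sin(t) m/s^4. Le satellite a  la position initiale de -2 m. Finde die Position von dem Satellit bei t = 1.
Um dies zu lösen, müssen wir 4 Stammfunktionen unserer Gleichung für den Snap s(t) = 600·t - 24 finden. Mit ∫s(t)dt und Anwendung von j(0) = 12, finden wir j(t) = 300·t^2 - 24·t + 12. Durch Integration von dem Ruck und Verwendung der Anfangsbedingung a(0) = 0, erhalten wir a(t) = 4·t·(25·t^2 - 3·t + 3). Das Integral von der Beschleunigung, mit v(0) = 3, ergibt die Geschwindigkeit: v(t) = 25·t^4 - 4·t^3 + 6·t^2 + 3. Die Stammfunktion von der Geschwindigkeit, mit x(0) = -2, ergibt die Position: x(t) = 5·t^5 - t^4 + 2·t^3 + 3·t - 2. Aus der Gleichung für die Position x(t) = 5·t^5 - t^4 + 2·t^3 + 3·t - 2, setzen wir t = 1 ein und erhalten x = 7.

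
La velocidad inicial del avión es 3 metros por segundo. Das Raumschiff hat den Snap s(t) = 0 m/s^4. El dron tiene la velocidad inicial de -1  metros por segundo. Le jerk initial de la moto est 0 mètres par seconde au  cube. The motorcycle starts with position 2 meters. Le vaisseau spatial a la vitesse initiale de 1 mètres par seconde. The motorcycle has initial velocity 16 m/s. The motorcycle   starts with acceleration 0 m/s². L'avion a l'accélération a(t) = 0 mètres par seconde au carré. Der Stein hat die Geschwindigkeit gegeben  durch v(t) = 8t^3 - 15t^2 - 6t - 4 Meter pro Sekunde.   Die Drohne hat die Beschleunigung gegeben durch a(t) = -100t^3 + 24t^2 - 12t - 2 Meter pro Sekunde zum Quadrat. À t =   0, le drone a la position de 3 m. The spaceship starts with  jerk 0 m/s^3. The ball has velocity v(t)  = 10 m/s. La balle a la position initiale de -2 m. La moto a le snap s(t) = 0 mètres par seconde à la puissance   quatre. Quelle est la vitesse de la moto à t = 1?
Nous devons trouver l'intégrale de notre équation du snap s(t) = 0 3 fois. La primitive du snap, avec j(0) = 0, donne le jerk: j(t) = 0. En intégrant le jerk et en utilisant la condition initiale a(0) = 0, nous obtenons a(t) = 0. En intégrant l'accélération et en utilisant la condition initiale v(0) = 16, nous obtenons v(t) = 16. Nous avons la vitesse v(t) = 16. En substituant t = 1: v(1) = 16.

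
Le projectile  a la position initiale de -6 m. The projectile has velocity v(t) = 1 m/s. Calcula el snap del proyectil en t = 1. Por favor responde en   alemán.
Ausgehend von der Geschwindigkeit v(t) = 1, nehmen wir 3 Ableitungen. Die Ableitung von der Geschwindigkeit ergibt die Beschleunigung: a(t) = 0. Die Ableitung von der Beschleunigung ergibt den Ruck: j(t) = 0. Durch Ableiten von dem Ruck erhalten wir den Snap: s(t) = 0. Wir haben den Snap s(t) = 0. Durch Einsetzen von t = 1: s(1) = 0.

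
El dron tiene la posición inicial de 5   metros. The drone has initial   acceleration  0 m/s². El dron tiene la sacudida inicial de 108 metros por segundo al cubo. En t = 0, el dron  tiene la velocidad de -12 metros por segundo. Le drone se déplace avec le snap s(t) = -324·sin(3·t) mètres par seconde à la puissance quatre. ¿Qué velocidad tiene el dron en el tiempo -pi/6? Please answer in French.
Pour résoudre ceci, nous devons prendre 3 primitives de notre équation du snap s(t) = -324·sin(3·t). En intégrant le snap et en utilisant la condition initiale j(0) = 108, nous obtenons j(t) = 108·cos(3·t). En prenant ∫j(t)dt et en appliquant a(0) = 0, nous trouvons a(t) = 36·sin(3·t). L'intégrale de l'accélération, avec v(0) = -12, donne la vitesse: v(t) = -12·cos(3·t). De l'équation de la vitesse v(t) = -12·cos(3·t), nous substituons t = -pi/6 pour obtenir v = 0.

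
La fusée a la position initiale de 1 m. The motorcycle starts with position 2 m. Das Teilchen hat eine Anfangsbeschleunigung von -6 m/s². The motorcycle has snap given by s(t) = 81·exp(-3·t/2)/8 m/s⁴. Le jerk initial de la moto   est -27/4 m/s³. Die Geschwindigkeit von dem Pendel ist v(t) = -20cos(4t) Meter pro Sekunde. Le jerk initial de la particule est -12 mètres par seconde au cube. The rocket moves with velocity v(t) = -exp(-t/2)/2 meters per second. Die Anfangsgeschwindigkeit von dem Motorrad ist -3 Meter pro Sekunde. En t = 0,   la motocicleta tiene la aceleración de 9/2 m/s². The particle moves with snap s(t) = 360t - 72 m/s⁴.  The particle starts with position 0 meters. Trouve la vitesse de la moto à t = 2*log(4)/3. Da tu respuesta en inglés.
To solve this, we need to take 3 antiderivatives of our snap equation s(t) = 81·exp(-3·t/2)/8. Finding the integral of s(t) and using j(0) = -27/4: j(t) = -27·exp(-3·t/2)/4. The integral of jerk is acceleration. Using a(0) = 9/2, we get a(t) = 9·exp(-3·t/2)/2. Taking ∫a(t)dt and applying v(0) = -3, we find v(t) = -3·exp(-3·t/2). Using v(t) = -3·exp(-3·t/2) and substituting t = 2*log(4)/3, we find v = -3/4.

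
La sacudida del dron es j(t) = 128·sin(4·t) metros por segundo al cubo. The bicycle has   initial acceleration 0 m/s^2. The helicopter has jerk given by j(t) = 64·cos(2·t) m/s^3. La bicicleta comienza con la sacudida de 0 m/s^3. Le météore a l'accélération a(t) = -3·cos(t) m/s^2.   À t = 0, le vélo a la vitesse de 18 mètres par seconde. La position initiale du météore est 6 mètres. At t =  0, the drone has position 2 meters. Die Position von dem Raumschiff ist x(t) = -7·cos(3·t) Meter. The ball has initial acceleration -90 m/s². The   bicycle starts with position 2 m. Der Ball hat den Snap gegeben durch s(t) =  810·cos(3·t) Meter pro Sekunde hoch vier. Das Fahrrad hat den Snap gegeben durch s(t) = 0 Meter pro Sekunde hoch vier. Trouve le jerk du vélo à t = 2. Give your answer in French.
Pour résoudre ceci, nous devons prendre 1 primitive de notre équation du snap s(t) = 0. L'intégrale du snap, avec j(0) = 0, donne le jerk: j(t) = 0. De l'équation du jerk j(t) = 0, nous substituons t = 2 pour obtenir j = 0.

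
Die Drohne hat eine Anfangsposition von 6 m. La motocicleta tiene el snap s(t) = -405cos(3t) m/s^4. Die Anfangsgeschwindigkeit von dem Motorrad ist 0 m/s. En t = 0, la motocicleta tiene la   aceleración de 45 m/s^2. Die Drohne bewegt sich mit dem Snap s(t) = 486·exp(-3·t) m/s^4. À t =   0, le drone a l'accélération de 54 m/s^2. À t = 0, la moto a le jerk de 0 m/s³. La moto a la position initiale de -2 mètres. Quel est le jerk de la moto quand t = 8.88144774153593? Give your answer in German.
Um dies zu lösen, müssen wir 1 Stammfunktion unserer Gleichung für den Snap s(t) = -405·cos(3·t) finden. Durch Integration von dem Snap und Verwendung der Anfangsbedingung j(0) = 0, erhalten wir j(t) = -135·sin(3·t). Wir haben den Ruck j(t) = -135·sin(3·t). Durch Einsetzen von t = 8.88144774153593: j(8.88144774153593) = -134.763551159779.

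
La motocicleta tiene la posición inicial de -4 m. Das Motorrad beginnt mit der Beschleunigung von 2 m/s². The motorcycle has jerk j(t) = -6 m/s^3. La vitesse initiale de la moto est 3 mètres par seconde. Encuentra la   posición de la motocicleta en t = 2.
Debemos encontrar la antiderivada de nuestra ecuación de la sacudida j(t) = -6 3 veces. La integral de la sacudida es la aceleración. Usando a(0) = 2, obtenemos a(t) = 2 - 6·t. Integrando la aceleración y usando la condición inicial v(0) = 3, obtenemos v(t) = -3·t^2 + 2·t + 3. La integral de la velocidad es la posición. Usando x(0) = -4, obtenemos x(t) = -t^3 + t^2 + 3·t - 4. Usando x(t) = -t^3 + t^2 + 3·t - 4 y sustituyendo t = 2, encontramos x = -2.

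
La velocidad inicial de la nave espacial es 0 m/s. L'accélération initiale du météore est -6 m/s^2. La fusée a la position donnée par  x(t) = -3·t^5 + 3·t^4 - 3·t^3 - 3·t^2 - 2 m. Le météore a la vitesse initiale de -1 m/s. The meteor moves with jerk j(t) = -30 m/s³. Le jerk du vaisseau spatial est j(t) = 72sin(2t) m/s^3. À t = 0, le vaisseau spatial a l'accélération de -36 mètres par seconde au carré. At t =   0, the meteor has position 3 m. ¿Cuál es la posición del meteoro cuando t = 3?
Para resolver esto, necesitamos tomar 3 antiderivadas de nuestra ecuación de la sacudida j(t) = -30. Tomando ∫j(t)dt y aplicando a(0) = -6, encontramos a(t) = -30·t - 6. La antiderivada de la aceleración, con v(0) = -1, da la velocidad: v(t) = -15·t^2 - 6·t - 1. Integrando la velocidad y usando la condición inicial x(0) = 3, obtenemos x(t) = -5·t^3 - 3·t^2 - t + 3. De la ecuación de la posición x(t) = -5·t^3 - 3·t^2 - t + 3, sustituimos t = 3 para obtener x = -162.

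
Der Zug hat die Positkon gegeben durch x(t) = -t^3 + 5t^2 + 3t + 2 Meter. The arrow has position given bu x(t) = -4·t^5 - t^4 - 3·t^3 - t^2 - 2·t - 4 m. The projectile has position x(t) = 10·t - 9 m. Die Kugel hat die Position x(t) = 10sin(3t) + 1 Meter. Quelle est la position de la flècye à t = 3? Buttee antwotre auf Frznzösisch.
Nous avons la position x(t) = -4·t^5 - t^4 - 3·t^3 - t^2 - 2·t - 4. En substituant t = 3: x(3) = -1153.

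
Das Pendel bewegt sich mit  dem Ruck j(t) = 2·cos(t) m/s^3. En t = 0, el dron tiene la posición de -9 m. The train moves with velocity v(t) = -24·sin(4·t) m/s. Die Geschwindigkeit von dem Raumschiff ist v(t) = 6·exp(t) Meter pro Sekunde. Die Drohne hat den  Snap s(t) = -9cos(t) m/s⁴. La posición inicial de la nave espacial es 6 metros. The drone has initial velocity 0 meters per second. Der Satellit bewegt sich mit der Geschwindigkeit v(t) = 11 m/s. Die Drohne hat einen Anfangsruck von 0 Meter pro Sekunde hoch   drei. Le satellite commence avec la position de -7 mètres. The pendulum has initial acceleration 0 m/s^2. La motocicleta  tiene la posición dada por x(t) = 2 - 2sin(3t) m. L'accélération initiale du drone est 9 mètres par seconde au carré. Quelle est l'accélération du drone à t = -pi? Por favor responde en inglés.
To find the answer, we compute 2 antiderivatives of s(t) = -9·cos(t). Finding the antiderivative of s(t) and using j(0) = 0: j(t) = -9·sin(t). Finding the integral of j(t) and using a(0) = 9: a(t) = 9·cos(t). We have acceleration a(t) = 9·cos(t). Substituting t = -pi: a(-pi) = -9.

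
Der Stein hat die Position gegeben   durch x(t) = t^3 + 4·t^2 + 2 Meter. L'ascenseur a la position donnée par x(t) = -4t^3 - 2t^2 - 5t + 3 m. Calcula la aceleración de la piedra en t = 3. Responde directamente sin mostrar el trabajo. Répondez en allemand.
Die Beschleunigung bei t = 3 ist a = 26.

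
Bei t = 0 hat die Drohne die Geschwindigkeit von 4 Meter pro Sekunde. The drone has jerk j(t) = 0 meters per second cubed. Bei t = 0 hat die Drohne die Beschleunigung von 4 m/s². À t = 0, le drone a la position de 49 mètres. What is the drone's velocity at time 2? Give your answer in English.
To find the answer, we compute 2 integrals of j(t) = 0. Taking ∫j(t)dt and applying a(0) = 4, we find a(t) = 4. Finding the antiderivative of a(t) and using v(0) = 4: v(t) = 4·t + 4. From the given velocity equation v(t) = 4·t + 4, we substitute t = 2 to get v = 12.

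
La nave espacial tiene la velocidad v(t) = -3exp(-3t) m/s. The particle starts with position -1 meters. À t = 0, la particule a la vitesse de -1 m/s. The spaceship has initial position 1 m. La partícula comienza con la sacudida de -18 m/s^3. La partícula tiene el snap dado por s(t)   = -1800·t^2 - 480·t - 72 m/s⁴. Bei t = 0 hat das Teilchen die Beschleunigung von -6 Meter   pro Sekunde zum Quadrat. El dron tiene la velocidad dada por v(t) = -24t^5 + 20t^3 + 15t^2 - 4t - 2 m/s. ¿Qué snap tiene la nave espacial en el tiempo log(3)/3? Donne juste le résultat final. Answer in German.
Der Snap bei t = log(3)/3 ist s = 27.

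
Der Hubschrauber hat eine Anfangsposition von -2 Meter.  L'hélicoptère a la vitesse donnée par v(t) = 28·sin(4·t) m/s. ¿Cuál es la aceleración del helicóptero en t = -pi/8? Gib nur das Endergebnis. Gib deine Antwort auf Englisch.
a(-pi/8) = 0.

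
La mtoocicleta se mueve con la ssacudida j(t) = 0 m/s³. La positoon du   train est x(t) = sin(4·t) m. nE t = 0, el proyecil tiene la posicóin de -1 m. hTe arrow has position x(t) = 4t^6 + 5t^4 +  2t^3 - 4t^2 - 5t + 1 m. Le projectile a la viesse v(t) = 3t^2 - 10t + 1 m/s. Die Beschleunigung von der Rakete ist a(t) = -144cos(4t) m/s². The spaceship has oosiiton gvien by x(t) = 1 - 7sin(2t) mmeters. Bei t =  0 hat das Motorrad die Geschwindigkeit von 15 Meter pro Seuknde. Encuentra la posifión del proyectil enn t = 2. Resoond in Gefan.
Ausgehend von der Geschwindigkeit v(t) = 3·t^2 - 10·t + 1, nehmen wir 1 Stammfunktion. Das Integral von der Geschwindigkeit ist die Position. Mit x(0) = -1 erhalten wir x(t) = t^3 - 5·t^2 + t - 1. Aus der Gleichung für die Position x(t) = t^3 - 5·t^2 + t - 1, setzen wir t = 2 ein und erhalten x = -11.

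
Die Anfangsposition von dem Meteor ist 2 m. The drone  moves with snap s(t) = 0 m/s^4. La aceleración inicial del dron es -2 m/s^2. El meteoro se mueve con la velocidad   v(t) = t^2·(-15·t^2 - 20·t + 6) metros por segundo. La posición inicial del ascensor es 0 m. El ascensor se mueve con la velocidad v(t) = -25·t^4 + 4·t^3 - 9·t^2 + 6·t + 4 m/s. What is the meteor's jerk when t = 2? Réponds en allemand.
Wir müssen unsere Gleichung für die Geschwindigkeit v(t) = t^2·(-15·t^2 - 20·t + 6) 2-mal ableiten. Mit d/dt von v(t) finden wir a(t) = t^2·(-30·t - 20) + 2·t·(-15·t^2 - 20·t + 6). Die Ableitung von der Beschleunigung ergibt den Ruck: j(t) = -60·t^2 + 4·t·(-30·t - 20) - 40·t + 12. Wir haben den Ruck j(t) = -60·t^2 + 4·t·(-30·t - 20) - 40·t + 12. Durch Einsetzen von t = 2: j(2) = -948.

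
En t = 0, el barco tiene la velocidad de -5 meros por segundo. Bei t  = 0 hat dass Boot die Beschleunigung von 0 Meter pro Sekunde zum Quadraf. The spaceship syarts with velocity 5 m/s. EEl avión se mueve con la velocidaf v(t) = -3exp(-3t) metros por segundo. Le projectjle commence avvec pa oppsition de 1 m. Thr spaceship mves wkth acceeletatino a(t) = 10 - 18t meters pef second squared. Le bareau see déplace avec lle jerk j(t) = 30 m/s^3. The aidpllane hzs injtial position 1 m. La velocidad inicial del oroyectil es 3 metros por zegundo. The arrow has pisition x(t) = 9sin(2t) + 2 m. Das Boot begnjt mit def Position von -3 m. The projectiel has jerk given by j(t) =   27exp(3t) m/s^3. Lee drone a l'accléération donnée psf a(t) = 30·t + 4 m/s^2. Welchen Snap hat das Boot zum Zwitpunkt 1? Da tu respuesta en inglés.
Starting from jerk j(t) = 30, we take 1 derivative. Taking d/dt of j(t), we find s(t) = 0. From the given snap equation s(t) = 0, we substitute t = 1 to get s = 0.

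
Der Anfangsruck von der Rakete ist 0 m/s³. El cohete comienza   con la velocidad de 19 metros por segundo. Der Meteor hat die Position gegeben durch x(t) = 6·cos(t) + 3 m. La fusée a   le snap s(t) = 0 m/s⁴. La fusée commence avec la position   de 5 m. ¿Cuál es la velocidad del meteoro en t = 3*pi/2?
Debemos derivar nuestra ecuación de la posición x(t) = 6·cos(t) + 3 1 vez. La derivada de la posición da la velocidad: v(t) = -6·sin(t). De la ecuación de la velocidad v(t) = -6·sin(t), sustituimos t = 3*pi/2 para obtener v = 6.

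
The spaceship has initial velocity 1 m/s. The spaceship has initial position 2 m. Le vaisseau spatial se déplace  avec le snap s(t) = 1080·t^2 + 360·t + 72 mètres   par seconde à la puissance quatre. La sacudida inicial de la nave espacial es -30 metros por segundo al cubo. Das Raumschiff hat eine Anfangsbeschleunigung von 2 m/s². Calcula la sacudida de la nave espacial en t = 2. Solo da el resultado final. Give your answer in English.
j(2) = 3714.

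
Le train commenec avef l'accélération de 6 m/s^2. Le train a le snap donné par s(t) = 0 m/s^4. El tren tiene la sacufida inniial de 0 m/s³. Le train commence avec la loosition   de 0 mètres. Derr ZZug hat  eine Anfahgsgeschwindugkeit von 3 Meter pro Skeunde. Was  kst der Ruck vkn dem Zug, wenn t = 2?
Ausgehend von dem Snap s(t) = 0, nehmen wir 1 Integral. Die Stammfunktion von dem Snap ist der Ruck. Mit j(0) = 0 erhalten wir j(t) = 0. Mit j(t) = 0 und Einsetzen von t = 2, finden wir j = 0.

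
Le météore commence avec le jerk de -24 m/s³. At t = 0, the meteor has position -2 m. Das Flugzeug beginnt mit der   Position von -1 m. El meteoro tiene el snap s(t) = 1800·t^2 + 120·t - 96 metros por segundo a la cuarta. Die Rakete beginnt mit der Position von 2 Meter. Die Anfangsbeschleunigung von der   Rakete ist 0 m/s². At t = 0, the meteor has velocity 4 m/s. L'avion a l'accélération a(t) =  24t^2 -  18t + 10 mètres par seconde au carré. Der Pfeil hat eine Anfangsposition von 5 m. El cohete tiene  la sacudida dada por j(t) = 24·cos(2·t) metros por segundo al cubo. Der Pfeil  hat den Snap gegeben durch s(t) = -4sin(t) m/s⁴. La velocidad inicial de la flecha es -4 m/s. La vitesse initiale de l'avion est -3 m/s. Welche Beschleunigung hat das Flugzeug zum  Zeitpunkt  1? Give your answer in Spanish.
Usando a(t) = 24·t^2 - 18·t + 10 y sustituyendo t = 1, encontramos a = 16.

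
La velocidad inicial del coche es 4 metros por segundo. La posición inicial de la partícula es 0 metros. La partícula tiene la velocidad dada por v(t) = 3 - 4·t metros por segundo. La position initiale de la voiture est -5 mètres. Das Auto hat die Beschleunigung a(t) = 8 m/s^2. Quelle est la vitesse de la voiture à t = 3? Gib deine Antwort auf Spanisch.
Partiendo de la aceleración a(t) = 8, tomamos 1 integral. La antiderivada de la aceleración es la velocidad. Usando v(0) = 4, obtenemos v(t) = 8·t + 4. Usando v(t) = 8·t + 4 y sustituyendo t = 3, encontramos v = 28.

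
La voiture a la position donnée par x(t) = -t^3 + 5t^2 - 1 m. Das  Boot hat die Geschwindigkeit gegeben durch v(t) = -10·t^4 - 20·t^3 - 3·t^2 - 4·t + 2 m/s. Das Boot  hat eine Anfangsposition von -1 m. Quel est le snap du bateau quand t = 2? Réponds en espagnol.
Para resolver esto, necesitamos tomar 3 derivadas de nuestra ecuación de la velocidad v(t) = -10·t^4 - 20·t^3 - 3·t^2 - 4·t + 2. La derivada de la velocidad da la aceleración: a(t) = -40·t^3 - 60·t^2 - 6·t - 4. Tomando d/dt de a(t), encontramos j(t) = -120·t^2 - 120·t - 6. La derivada de la sacudida da el snap: s(t) = -240·t - 120. Tenemos el snap s(t) = -240·t - 120. Sustituyendo t = 2: s(2) = -600.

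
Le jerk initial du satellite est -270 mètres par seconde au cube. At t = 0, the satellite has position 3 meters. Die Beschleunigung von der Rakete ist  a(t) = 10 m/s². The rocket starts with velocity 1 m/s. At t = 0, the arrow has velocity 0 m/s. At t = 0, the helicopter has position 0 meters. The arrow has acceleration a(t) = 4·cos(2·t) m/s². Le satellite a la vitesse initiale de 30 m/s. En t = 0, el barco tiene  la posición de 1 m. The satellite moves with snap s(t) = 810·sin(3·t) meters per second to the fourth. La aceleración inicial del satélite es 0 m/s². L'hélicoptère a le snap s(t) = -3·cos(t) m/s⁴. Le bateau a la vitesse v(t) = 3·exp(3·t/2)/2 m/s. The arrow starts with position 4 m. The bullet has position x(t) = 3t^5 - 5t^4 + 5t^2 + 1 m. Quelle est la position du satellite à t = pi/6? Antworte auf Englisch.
We must find the antiderivative of our snap equation s(t) = 810·sin(3·t) 4 times. The antiderivative of snap, with j(0) = -270, gives jerk: j(t) = -270·cos(3·t). Taking ∫j(t)dt and applying a(0) = 0, we find a(t) = -90·sin(3·t). The integral of acceleration is velocity. Using v(0) = 30, we get v(t) = 30·cos(3·t). Taking ∫v(t)dt and applying x(0) = 3, we find x(t) = 10·sin(3·t) + 3. From the given position equation x(t) = 10·sin(3·t) + 3, we substitute t = pi/6 to get x = 13.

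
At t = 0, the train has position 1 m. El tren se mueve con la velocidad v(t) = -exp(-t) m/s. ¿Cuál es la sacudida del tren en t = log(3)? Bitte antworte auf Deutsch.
Um dies zu lösen, müssen wir 2 Ableitungen unserer Gleichung für die Geschwindigkeit v(t) = -exp(-t) nehmen. Mit d/dt von v(t) finden wir a(t) = exp(-t). Mit d/dt von a(t) finden wir j(t) = -exp(-t). Mit j(t) = -exp(-t) und Einsetzen von t = log(3), finden wir j = -1/3.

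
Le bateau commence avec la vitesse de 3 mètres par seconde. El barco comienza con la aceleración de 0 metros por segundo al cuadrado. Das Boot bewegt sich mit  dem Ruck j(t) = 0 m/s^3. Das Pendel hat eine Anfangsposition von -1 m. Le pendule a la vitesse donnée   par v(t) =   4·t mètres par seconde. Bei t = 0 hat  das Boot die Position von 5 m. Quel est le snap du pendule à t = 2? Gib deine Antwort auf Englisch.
Starting from velocity v(t) = 4·t, we take 3 derivatives. Taking d/dt of v(t), we find a(t) = 4. The derivative of acceleration gives jerk: j(t) = 0. Differentiating jerk, we get snap: s(t) = 0. Using s(t) = 0 and substituting t = 2, we find s = 0.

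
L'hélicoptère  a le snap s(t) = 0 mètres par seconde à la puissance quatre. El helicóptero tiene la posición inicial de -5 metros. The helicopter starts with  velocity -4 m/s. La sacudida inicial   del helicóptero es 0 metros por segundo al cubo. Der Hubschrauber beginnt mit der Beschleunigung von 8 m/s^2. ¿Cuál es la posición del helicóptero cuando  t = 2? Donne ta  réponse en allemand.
Wir müssen die Stammfunktion unserer Gleichung für den Snap s(t) = 0 4-mal finden. Mit ∫s(t)dt und Anwendung von j(0) = 0, finden wir j(t) = 0. Das Integral von dem Ruck ist die Beschleunigung. Mit a(0) = 8 erhalten wir a(t) = 8. Das Integral von der Beschleunigung ist die Geschwindigkeit. Mit v(0) = -4 erhalten wir v(t) = 8·t - 4. Mit ∫v(t)dt und Anwendung von x(0) = -5, finden wir x(t) = 4·t^2 - 4·t - 5. Aus der Gleichung für die Position x(t) = 4·t^2 - 4·t - 5, setzen wir t = 2 ein und erhalten x = 3.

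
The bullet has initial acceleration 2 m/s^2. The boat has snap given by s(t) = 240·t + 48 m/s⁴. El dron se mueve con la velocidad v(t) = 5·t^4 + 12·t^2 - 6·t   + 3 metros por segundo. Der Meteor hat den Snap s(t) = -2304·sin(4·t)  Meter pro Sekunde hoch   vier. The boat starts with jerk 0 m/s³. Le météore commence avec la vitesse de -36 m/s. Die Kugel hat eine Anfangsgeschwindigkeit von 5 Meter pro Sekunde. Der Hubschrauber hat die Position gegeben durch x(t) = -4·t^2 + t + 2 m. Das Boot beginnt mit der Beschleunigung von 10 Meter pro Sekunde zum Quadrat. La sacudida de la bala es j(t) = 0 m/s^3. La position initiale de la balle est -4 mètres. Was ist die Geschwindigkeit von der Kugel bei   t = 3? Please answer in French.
Nous devons trouver l'intégrale de notre équation du jerk j(t) = 0 2 fois. L'intégrale du jerk, avec a(0) = 2, donne l'accélération: a(t) = 2. En prenant ∫a(t)dt et en appliquant v(0) = 5, nous trouvons v(t) = 2·t + 5. Nous avons la vitesse v(t) = 2·t + 5. En substituant t = 3: v(3) = 11.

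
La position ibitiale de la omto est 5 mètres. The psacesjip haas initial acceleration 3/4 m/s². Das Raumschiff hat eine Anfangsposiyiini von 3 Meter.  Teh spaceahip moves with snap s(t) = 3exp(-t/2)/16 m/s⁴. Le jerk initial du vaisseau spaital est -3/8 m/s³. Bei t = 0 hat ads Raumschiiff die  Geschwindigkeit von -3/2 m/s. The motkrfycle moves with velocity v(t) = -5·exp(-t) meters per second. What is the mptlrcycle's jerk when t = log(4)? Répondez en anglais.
To solve this, we need to take 2 derivatives of our velocity equation v(t) = -5·exp(-t). Taking d/dt of v(t), we find a(t) = 5·exp(-t). Taking d/dt of a(t), we find j(t) = -5·exp(-t). We have jerk j(t) = -5·exp(-t). Substituting t = log(4): j(log(4)) = -5/4.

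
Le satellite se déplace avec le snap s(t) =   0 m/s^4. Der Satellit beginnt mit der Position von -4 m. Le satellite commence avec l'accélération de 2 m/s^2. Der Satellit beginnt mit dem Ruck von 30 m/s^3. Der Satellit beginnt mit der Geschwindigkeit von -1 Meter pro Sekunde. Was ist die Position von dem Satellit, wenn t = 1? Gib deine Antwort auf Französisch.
Nous devons intégrer notre équation du snap s(t) = 0 4 fois. En prenant ∫s(t)dt et en appliquant j(0) = 30, nous trouvons j(t) = 30. En intégrant le jerk et en utilisant la condition initiale a(0) = 2, nous obtenons a(t) = 30·t + 2. L'intégrale de l'accélération, avec v(0) = -1, donne la vitesse: v(t) = 15·t^2 + 2·t - 1. L'intégrale de la vitesse, avec x(0) = -4, donne la position: x(t) = 5·t^3 + t^2 - t - 4. En utilisant x(t) = 5·t^3 + t^2 - t - 4 et en substituant t = 1, nous trouvons x = 1.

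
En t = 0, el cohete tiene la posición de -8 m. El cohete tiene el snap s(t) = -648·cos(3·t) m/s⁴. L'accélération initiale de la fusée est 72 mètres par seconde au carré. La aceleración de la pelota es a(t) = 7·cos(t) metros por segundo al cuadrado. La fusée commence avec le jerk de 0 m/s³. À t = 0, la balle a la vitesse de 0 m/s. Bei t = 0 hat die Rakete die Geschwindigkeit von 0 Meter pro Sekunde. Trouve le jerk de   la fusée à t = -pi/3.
Pour résoudre ceci, nous devons prendre 1 primitive de notre équation du snap s(t) = -648·cos(3·t). La primitive du snap, avec j(0) = 0, donne le jerk: j(t) = -216·sin(3·t). En utilisant j(t) = -216·sin(3·t) et en substituant t = -pi/3, nous trouvons j = 0.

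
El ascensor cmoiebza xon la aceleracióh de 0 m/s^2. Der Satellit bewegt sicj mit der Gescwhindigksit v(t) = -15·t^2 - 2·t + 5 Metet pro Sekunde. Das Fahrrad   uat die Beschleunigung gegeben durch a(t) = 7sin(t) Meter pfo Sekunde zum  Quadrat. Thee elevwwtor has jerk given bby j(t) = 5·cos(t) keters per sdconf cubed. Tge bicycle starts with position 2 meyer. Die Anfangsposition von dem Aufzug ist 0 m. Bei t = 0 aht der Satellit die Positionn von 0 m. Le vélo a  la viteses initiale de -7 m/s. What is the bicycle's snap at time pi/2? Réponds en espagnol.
Partiendo de la aceleración a(t) = 7·sin(t), tomamos 2 derivadas. Derivando la aceleración, obtenemos la sacudida: j(t) = 7·cos(t). La derivada de la sacudida da el snap: s(t) = -7·sin(t). De la ecuación del snap s(t) = -7·sin(t), sustituimos t = pi/2 para obtener s = -7.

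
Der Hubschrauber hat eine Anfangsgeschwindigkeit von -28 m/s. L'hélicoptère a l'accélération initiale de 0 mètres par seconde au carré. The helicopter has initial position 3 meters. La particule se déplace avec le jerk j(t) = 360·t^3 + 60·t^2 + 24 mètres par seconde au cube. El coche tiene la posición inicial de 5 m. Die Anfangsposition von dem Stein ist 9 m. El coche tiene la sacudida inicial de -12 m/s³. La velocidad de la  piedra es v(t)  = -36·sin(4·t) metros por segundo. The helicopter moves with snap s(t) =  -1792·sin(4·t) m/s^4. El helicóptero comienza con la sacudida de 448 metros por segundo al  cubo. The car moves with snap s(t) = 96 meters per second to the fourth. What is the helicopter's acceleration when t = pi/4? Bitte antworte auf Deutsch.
Wir müssen unsere Gleichung für den Snap s(t) = -1792·sin(4·t) 2-mal integrieren. Das Integral von dem Snap, mit j(0) = 448, ergibt den Ruck: j(t) = 448·cos(4·t). Mit ∫j(t)dt und Anwendung von a(0) = 0, finden wir a(t) = 112·sin(4·t). Mit a(t) = 112·sin(4·t) und Einsetzen von t = pi/4, finden wir a = 0.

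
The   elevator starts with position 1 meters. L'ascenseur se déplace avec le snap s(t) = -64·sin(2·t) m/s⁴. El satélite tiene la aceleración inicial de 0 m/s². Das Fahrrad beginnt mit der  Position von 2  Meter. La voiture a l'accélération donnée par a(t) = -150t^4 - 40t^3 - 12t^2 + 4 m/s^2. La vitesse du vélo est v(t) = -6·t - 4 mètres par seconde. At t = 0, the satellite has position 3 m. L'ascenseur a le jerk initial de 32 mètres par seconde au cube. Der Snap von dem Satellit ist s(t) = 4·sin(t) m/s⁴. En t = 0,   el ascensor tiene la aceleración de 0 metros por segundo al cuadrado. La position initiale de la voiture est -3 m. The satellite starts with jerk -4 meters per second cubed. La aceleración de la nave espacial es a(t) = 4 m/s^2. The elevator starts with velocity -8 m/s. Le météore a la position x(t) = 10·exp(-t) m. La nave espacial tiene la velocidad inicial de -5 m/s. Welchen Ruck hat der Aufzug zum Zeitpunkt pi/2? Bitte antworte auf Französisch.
Nous devons trouver la primitive de notre équation du snap s(t) = -64·sin(2·t) 1 fois. En prenant ∫s(t)dt et en appliquant j(0) = 32, nous trouvons j(t) = 32·cos(2·t). De l'équation du jerk j(t) = 32·cos(2·t), nous substituons t = pi/2 pour obtenir j = -32.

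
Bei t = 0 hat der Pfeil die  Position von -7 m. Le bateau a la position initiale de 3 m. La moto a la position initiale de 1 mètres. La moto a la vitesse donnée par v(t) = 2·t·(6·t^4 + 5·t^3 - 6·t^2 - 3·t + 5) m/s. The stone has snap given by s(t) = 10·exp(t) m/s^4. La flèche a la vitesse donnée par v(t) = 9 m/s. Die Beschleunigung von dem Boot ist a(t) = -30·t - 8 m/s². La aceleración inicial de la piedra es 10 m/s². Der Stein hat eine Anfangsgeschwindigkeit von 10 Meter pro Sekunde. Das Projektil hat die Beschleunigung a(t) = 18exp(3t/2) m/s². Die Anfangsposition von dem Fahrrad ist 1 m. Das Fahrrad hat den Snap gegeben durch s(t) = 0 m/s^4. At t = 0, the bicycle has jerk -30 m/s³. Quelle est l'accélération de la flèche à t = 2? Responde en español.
Para resolver esto, necesitamos tomar 1 derivada de nuestra ecuación de la velocidad v(t) = 9. La derivada de la velocidad da la aceleración: a(t) = 0. Tenemos la aceleración a(t) = 0. Sustituyendo t = 2: a(2) = 0.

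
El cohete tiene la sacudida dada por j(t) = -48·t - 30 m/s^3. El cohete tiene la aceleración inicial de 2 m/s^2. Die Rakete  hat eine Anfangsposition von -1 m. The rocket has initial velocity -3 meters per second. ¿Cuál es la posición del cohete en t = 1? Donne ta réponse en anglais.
We need to integrate our jerk equation j(t) = -48·t - 30 3 times. Taking ∫j(t)dt and applying a(0) = 2, we find a(t) = -24·t^2 - 30·t + 2. The antiderivative of acceleration, with v(0) = -3, gives velocity: v(t) = -8·t^3 - 15·t^2 + 2·t - 3. Integrating velocity and using the initial condition x(0) = -1, we get x(t) = -2·t^4 - 5·t^3 + t^2 - 3·t - 1. Using x(t) = -2·t^4 - 5·t^3 + t^2 - 3·t - 1 and substituting t = 1, we find x = -10.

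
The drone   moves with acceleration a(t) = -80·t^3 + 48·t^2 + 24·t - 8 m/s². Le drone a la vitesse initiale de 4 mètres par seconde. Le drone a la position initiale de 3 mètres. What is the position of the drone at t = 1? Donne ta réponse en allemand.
Wir müssen die Stammfunktion unserer Gleichung für die Beschleunigung a(t) = -80·t^3 + 48·t^2 + 24·t - 8 2-mal finden. Das Integral von der Beschleunigung, mit v(0) = 4, ergibt die Geschwindigkeit: v(t) = -20·t^4 + 16·t^3 + 12·t^2 - 8·t + 4. Mit ∫v(t)dt und Anwendung von x(0) = 3, finden wir x(t) = -4·t^5 + 4·t^4 + 4·t^3 - 4·t^2 + 4·t + 3. Mit x(t) = -4·t^5 + 4·t^4 + 4·t^3 - 4·t^2 + 4·t + 3 und Einsetzen von t = 1, finden wir x = 7.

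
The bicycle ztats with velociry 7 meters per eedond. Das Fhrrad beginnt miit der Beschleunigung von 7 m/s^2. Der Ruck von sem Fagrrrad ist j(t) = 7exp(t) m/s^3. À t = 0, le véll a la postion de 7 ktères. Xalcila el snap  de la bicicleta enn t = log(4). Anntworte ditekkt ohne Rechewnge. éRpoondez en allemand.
Bei t = log(4), s = 28.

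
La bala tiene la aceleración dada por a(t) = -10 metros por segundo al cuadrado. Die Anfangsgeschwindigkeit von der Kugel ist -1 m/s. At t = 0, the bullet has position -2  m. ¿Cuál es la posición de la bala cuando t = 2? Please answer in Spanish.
Partiendo de la aceleración a(t) = -10, tomamos 2 antiderivadas. La antiderivada de la aceleración es la velocidad. Usando v(0) = -1, obtenemos v(t) = -10·t - 1. La antiderivada de la velocidad es la posición. Usando x(0) = -2, obtenemos x(t) = -5·t^2 - t - 2. Tenemos la posición x(t) = -5·t^2 - t - 2. Sustituyendo t = 2: x(2) = -24.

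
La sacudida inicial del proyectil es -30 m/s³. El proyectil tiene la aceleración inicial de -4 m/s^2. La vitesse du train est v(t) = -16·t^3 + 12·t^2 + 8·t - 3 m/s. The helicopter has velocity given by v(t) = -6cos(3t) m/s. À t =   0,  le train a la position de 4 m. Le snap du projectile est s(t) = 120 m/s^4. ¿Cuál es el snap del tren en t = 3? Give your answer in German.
Um dies zu lösen, müssen wir 3 Ableitungen unserer Gleichung für die Geschwindigkeit v(t) = -16·t^3 + 12·t^2 + 8·t - 3 nehmen. Durch Ableiten von der Geschwindigkeit erhalten wir die Beschleunigung: a(t) = -48·t^2 + 24·t + 8. Die Ableitung von der Beschleunigung ergibt den Ruck: j(t) = 24 - 96·t. Die Ableitung von dem Ruck ergibt den Snap: s(t) = -96. Aus der Gleichung für den Snap s(t) = -96, setzen wir t = 3 ein und erhalten s = -96.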